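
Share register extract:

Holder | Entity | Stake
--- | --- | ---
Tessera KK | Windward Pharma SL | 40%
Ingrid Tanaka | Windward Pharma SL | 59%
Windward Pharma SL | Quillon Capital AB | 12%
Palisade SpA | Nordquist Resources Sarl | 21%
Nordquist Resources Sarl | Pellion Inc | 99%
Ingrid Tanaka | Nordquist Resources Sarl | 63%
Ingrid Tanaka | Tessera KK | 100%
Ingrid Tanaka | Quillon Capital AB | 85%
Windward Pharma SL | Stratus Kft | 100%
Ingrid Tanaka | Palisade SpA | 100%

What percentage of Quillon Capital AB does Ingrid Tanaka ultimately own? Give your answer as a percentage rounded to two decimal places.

96.88%

Ingrid reaches Quillon along 3 paths.
Direct stake: 85% = 85%.
Via Tessera → Windward: 100% × 40% × 12% = 4.8%.
Via Windward: 59% × 12% = 7.08%.
Total: 85% + 4.8% + 7.08% = 96.88%.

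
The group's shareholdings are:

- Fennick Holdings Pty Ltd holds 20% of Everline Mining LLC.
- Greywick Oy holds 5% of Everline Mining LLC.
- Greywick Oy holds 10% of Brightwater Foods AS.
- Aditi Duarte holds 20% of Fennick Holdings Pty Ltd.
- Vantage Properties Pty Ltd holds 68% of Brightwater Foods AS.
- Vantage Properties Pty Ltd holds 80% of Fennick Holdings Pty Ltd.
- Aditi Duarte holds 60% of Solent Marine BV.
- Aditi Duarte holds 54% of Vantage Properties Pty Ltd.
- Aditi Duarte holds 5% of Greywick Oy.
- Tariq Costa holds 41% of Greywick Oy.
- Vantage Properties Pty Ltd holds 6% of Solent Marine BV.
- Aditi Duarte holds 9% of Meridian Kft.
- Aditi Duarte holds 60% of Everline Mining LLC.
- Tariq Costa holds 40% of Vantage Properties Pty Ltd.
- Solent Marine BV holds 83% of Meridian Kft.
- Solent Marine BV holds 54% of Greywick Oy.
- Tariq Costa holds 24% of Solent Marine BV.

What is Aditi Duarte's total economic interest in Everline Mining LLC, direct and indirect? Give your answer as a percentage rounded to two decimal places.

74.60%

Aditi reaches Everline along 6 paths.
Direct stake: 60% = 60%.
Via Fennick: 20% × 20% = 4%.
Via Vantage → Fennick: 54% × 80% × 20% = 8.64%.
Via Greywick: 5% × 5% = 0.25%.
Via Vantage → Solent → Greywick: 54% × 6% × 54% × 5% = 0.08748%.
Via Solent → Greywick: 60% × 54% × 5% = 1.62%.
Total: 60% + 4% + 8.64% + 0.25% + 0.08748% + 1.62% = 74.59748%.
Rounded: 74.60%.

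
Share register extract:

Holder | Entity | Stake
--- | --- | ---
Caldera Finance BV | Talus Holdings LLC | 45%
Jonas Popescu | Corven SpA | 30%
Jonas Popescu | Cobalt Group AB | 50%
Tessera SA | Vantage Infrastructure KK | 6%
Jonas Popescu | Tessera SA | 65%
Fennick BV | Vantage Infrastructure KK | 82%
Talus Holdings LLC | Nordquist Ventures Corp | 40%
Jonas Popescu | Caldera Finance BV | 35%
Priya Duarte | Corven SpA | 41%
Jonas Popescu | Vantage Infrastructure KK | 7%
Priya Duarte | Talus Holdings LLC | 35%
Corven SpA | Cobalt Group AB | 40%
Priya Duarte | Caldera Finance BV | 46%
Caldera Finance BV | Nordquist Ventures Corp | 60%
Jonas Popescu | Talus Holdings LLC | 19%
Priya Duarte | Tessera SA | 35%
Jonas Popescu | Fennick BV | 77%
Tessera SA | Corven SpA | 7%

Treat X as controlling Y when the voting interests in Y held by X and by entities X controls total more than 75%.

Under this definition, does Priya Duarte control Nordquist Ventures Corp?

Priya's largest direct stake is 46% in Caldera, which does not meet the threshold, so Priya controls no company.
Neither Priya nor any entity Priya controls holds any voting interest in Nordquist.
So Priya does not control Nordquist.

No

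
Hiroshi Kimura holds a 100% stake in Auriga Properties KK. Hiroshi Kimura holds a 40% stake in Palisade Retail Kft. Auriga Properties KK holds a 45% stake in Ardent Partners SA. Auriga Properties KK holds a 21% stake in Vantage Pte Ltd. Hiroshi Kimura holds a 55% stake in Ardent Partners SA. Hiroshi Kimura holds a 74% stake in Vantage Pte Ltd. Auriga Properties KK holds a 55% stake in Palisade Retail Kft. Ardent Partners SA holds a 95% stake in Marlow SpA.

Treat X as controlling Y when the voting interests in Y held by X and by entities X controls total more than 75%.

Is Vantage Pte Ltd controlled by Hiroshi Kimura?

Yes

Hiroshi holds 100% of Auriga, so Hiroshi controls Auriga.
Hiroshi and Auriga together hold 74% + 21% = 95% of Vantage, so Hiroshi controls Vantage.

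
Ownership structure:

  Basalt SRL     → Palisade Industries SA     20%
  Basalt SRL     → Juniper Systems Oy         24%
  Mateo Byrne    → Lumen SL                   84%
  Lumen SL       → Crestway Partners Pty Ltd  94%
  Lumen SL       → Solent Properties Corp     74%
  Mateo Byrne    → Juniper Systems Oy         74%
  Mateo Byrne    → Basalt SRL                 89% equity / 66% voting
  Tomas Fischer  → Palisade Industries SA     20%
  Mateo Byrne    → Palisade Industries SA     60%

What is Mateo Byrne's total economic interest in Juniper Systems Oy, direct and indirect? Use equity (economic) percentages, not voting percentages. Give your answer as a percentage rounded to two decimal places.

Mateo reaches Juniper along 2 paths.
Via Basalt: 89% × 24% = 21.36%.
Direct stake: 74% = 74%.
Total: 21.36% + 74% = 95.36%.

95.36%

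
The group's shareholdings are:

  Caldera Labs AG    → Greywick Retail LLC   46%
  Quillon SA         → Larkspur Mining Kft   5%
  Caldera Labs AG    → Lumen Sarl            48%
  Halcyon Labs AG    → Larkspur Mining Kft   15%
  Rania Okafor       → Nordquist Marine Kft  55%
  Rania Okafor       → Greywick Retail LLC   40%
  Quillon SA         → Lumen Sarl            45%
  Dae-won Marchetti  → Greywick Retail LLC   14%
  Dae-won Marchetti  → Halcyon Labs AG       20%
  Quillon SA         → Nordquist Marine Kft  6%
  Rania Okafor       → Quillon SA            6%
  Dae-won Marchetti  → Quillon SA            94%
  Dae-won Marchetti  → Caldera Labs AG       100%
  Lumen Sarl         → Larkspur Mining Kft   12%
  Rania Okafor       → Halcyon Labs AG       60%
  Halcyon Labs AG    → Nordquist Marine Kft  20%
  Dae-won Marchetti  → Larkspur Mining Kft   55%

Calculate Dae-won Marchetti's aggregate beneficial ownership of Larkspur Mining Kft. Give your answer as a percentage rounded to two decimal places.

Dae-won reaches Larkspur along 5 paths.
Via Caldera → Lumen: 100% × 48% × 12% = 5.76%.
Via Quillon → Lumen: 94% × 45% × 12% = 5.076%.
Direct stake: 55% = 55%.
Via Halcyon: 20% × 15% = 3%.
Via Quillon: 94% × 5% = 4.7%.
Total: 5.76% + 5.076% + 55% + 3% + 4.7% = 73.536%.
Rounded: 73.54%.

73.54%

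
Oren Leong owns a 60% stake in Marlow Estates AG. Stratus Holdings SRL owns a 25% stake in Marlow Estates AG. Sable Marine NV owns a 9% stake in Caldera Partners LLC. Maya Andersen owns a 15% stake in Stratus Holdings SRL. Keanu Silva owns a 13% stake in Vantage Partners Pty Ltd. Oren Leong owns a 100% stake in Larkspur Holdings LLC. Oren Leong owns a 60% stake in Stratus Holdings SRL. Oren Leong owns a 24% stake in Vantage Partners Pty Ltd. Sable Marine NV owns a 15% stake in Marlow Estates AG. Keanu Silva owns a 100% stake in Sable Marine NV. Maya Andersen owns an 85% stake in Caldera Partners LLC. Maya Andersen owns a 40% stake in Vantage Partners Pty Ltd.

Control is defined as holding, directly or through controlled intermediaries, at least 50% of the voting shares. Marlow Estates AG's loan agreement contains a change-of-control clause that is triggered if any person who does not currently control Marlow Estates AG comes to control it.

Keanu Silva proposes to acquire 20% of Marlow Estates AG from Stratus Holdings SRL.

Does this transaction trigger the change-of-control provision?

No

The purchase adds only to Keanu's holdings (Stratus's stake shrinks), so Keanu is the only person who could newly come to control Marlow.
Keanu holds 100% of Sable, so Keanu controls Sable.
In Marlow, Keanu's side holds only 15%, not ≥ 50%.
So before the transaction, Keanu does not control Marlow.
After the purchase, Keanu holds 20% of Marlow directly, and Stratus's stake falls to 5%.
After the transaction, Keanu's side holds 15% + 20% = 35% of Marlow, not ≥ 50%, so Keanu still does not control Marlow.
No new person acquires control, so the clause is not triggered.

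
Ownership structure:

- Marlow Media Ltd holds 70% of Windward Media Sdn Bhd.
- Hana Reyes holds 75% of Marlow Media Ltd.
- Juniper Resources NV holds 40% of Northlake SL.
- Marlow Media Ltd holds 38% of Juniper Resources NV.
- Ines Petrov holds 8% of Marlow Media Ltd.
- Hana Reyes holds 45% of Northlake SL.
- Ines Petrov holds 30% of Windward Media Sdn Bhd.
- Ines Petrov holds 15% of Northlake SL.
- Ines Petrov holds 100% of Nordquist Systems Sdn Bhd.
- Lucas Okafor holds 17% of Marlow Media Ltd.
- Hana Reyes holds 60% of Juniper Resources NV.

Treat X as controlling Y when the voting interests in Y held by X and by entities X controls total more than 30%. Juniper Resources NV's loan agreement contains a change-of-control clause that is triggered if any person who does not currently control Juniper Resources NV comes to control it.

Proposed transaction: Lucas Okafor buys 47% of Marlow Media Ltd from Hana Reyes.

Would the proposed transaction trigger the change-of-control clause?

Yes

The purchase adds only to Lucas's holdings (Hana's stake shrinks), so Lucas is the only person who could newly come to control Juniper.
Lucas's largest direct stake is 17% in Marlow, which does not meet the threshold, so Lucas controls no company.
Neither Lucas nor any entity Lucas controls holds any voting interest in Juniper.
So before the transaction, Lucas does not control Juniper.
After the purchase, Lucas's direct stake in Marlow rises to 17% + 47% = 64%, and Hana's stake falls to 28%.
Lucas holds 64% of Marlow, so Lucas controls Marlow.
Marlow holds 38% of Juniper, so Lucas controls Juniper.
Lucas did not control Juniper before and does after, so the clause is triggered.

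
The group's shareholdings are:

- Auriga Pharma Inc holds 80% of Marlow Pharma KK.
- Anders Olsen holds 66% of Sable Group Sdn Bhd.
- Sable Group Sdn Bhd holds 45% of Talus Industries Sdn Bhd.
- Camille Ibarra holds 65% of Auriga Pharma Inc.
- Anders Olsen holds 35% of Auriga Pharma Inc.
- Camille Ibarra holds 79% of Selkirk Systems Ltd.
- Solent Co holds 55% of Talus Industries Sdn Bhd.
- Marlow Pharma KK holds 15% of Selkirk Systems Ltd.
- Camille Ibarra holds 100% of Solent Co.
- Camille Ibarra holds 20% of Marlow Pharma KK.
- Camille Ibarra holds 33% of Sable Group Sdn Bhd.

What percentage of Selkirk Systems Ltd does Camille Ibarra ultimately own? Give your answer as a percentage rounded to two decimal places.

89.80%

Camille reaches Selkirk along 3 paths.
Direct stake: 79% = 79%.
Via Auriga → Marlow: 65% × 80% × 15% = 7.8%.
Via Marlow: 20% × 15% = 3%.
Total: 79% + 7.8% + 3% = 89.8%.
Rounded: 89.80%.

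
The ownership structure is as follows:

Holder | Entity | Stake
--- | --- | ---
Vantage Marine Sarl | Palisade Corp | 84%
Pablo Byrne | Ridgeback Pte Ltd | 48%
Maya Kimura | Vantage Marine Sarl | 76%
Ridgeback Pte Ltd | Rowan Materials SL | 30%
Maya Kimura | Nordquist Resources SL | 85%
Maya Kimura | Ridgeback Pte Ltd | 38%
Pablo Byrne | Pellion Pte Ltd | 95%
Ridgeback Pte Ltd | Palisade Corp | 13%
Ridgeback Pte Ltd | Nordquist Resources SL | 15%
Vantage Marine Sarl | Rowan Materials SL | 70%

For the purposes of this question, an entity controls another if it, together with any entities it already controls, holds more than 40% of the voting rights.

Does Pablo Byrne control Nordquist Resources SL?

No

Pablo holds 48% of Ridgeback, so Pablo controls Ridgeback.
Pablo holds 95% of Pellion, so Pablo controls Pellion.
In Nordquist, Pablo's side holds only 15%, not > 40%.
So Pablo does not control Nordquist.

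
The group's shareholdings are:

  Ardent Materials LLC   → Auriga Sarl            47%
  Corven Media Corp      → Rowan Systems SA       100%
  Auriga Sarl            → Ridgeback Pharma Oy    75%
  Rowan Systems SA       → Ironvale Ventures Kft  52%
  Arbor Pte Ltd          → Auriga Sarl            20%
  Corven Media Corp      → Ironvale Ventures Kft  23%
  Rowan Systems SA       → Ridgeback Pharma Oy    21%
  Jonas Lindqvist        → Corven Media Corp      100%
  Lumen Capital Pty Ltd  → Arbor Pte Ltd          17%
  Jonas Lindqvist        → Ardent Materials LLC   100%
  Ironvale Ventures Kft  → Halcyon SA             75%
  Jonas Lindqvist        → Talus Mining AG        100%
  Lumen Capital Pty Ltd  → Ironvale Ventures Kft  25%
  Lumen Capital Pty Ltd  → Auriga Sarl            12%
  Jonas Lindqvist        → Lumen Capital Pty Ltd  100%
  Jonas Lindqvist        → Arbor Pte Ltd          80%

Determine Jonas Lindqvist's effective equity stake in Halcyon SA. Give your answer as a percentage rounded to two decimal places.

Jonas reaches Halcyon along 3 paths.
Via Lumen → Ironvale: 100% × 25% × 75% = 18.75%.
Via Corven → Ironvale: 100% × 23% × 75% = 17.25%.
Via Corven → Rowan → Ironvale: 100% × 100% × 52% × 75% = 39%.
Total: 18.75% + 17.25% + 39% = 75%.
Rounded: 75.00%.

75.00%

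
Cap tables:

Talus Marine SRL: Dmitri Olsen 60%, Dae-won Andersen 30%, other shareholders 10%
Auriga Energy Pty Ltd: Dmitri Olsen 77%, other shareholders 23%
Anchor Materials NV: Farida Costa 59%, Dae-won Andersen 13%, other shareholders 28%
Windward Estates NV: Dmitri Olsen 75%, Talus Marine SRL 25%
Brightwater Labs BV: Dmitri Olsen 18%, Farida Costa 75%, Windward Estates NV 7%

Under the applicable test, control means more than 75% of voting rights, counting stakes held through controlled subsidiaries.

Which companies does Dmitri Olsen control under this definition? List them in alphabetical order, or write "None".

Dmitri holds 77% of Auriga, so Dmitri controls Auriga.
No other company's threshold is met.

Auriga Energy Pty Ltd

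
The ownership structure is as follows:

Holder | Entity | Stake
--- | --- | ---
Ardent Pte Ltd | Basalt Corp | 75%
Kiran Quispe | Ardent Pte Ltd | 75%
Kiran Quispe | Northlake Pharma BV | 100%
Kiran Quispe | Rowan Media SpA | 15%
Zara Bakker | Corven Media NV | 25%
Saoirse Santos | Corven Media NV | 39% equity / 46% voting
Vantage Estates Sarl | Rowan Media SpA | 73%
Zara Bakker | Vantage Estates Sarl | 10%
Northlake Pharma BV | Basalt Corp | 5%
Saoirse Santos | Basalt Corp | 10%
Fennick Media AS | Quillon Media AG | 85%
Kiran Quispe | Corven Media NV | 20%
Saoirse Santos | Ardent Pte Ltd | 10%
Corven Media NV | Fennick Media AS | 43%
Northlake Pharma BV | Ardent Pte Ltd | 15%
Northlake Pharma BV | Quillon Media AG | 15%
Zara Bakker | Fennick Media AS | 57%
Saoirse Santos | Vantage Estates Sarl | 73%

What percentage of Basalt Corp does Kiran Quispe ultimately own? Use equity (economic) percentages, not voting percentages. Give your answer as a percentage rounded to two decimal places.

72.50%

Kiran reaches Basalt along 3 paths.
Via Ardent: 75% × 75% = 56.25%.
Via Northlake → Ardent: 100% × 15% × 75% = 11.25%.
Via Northlake: 100% × 5% = 5%.
Total: 56.25% + 11.25% + 5% = 72.5%.
Rounded: 72.50%.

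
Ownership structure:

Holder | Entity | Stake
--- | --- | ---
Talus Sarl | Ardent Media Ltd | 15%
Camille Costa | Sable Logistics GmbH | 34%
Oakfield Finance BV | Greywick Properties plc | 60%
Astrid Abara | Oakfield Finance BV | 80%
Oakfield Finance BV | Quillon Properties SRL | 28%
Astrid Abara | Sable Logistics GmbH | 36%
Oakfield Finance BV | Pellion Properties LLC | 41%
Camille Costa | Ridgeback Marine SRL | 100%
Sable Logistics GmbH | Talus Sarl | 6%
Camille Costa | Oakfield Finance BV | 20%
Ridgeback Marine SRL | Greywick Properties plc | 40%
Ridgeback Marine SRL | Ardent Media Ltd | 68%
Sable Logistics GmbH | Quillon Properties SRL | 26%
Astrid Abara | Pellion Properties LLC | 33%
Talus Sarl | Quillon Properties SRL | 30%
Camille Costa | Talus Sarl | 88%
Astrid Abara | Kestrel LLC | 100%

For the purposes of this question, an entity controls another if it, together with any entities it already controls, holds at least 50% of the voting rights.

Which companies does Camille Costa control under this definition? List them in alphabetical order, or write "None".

Camille holds 100% of Ridgeback, so Camille controls Ridgeback.
Camille holds 88% of Talus, so Camille controls Talus.
Ridgeback and Talus together hold 68% + 15% = 83% of Ardent, so Camille controls Ardent.
No other company's threshold is met.

Ardent Media Ltd, Ridgeback Marine SRL, Talus Sarl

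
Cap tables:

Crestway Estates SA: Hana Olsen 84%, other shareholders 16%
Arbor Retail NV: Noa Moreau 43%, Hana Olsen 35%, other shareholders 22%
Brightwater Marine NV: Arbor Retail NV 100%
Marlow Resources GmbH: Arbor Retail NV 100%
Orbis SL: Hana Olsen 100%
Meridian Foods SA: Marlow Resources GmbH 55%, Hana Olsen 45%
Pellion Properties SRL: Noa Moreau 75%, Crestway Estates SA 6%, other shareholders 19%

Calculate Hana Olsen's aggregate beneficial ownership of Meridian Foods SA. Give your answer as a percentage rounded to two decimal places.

64.25%

Hana reaches Meridian along 2 paths.
Via Arbor → Marlow: 35% × 100% × 55% = 19.25%.
Direct stake: 45% = 45%.
Total: 19.25% + 45% = 64.25%.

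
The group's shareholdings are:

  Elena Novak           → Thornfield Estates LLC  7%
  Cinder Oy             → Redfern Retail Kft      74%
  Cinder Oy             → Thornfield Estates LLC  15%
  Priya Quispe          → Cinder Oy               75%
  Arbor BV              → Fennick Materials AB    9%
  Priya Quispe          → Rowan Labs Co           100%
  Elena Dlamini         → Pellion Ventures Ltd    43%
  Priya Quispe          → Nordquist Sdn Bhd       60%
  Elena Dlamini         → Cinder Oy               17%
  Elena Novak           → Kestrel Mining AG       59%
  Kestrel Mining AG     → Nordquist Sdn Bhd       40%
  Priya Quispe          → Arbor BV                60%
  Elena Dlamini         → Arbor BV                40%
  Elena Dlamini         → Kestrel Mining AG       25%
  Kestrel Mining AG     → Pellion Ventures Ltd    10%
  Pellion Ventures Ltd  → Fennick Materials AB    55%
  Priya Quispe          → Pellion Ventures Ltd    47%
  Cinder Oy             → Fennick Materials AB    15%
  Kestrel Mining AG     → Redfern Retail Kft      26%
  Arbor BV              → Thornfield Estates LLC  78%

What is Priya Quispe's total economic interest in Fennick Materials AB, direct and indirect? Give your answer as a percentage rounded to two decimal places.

42.50%

Priya reaches Fennick along 3 paths.
Via Cinder: 75% × 15% = 11.25%.
Via Arbor: 60% × 9% = 5.4%.
Via Pellion: 47% × 55% = 25.85%.
Total: 11.25% + 5.4% + 25.85% = 42.5%.
Rounded: 42.50%.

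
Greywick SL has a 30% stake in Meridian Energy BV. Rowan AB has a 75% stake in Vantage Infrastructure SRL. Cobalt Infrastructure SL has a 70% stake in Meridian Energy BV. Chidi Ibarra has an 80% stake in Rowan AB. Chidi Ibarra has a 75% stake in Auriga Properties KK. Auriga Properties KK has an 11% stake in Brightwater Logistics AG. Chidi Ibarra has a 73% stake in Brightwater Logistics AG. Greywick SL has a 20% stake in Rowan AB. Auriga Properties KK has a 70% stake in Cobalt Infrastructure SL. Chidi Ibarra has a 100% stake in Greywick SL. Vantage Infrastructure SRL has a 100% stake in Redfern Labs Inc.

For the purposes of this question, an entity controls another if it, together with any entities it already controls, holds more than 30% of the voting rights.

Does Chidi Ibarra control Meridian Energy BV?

Chidi holds 100% of Greywick, so Chidi controls Greywick.
Chidi holds 75% of Auriga, so Chidi controls Auriga.
Auriga holds 70% of Cobalt, so Chidi controls Cobalt.
Cobalt and Greywick together hold 70% + 30% = 100% of Meridian, so Chidi controls Meridian.

Yes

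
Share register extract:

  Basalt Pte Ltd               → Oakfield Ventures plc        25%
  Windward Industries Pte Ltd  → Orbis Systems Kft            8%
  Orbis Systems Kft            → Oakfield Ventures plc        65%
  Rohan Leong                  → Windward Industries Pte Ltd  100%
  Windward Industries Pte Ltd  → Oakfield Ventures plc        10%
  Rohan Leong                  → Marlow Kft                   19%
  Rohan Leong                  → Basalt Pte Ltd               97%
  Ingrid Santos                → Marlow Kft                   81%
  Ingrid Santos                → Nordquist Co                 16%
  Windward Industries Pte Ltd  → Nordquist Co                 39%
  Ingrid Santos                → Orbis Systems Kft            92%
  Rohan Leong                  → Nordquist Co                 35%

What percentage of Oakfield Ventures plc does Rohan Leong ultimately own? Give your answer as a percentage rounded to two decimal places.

39.45%

Rohan reaches Oakfield along 3 paths.
Via Windward: 100% × 10% = 10%.
Via Basalt: 97% × 25% = 24.25%.
Via Windward → Orbis: 100% × 8% × 65% = 5.2%.
Total: 10% + 24.25% + 5.2% = 39.45%.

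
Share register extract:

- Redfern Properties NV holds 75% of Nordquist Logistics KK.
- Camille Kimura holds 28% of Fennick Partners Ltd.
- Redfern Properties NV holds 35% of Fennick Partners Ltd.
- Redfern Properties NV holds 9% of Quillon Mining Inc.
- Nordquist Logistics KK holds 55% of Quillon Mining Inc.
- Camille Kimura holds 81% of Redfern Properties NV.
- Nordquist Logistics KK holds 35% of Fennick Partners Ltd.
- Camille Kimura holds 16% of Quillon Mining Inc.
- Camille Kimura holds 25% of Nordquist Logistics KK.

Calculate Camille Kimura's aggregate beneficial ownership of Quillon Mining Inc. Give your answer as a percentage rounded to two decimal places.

Camille reaches Quillon along 4 paths.
Via Redfern: 81% × 9% = 7.29%.
Via Nordquist: 25% × 55% = 13.75%.
Via Redfern → Nordquist: 81% × 75% × 55% = 33.4125%.
Direct stake: 16% = 16%.
Total: 7.29% + 13.75% + 33.4125% + 16% = 70.4525%.
Rounded: 70.45%.

70.45%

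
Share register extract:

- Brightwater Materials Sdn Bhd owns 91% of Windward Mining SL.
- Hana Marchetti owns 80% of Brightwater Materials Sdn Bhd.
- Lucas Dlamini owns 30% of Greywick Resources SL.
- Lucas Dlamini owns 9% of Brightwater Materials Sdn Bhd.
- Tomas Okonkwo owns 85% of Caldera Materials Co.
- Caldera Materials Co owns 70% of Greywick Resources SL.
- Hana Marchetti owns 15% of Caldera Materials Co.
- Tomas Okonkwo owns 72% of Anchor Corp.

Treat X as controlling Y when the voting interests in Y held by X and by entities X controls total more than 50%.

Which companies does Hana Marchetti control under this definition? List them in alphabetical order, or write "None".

Hana holds 80% of Brightwater, so Hana controls Brightwater.
Brightwater holds 91% of Windward, so Hana controls Windward.
No other company's threshold is met.

Brightwater Materials Sdn Bhd, Windward Mining SL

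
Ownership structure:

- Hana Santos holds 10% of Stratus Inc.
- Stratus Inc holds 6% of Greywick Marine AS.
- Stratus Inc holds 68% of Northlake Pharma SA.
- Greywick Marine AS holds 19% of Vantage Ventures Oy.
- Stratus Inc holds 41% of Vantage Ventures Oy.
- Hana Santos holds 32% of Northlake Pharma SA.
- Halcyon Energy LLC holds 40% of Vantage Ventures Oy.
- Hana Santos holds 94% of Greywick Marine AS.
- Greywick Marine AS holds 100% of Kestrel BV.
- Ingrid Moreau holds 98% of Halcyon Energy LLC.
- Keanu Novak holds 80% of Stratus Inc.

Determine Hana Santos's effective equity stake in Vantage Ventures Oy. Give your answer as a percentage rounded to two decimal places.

22.07%

Hana reaches Vantage along 3 paths.
Via Stratus → Greywick: 10% × 6% × 19% = 0.114%.
Via Greywick: 94% × 19% = 17.86%.
Via Stratus: 10% × 41% = 4.1%.
Total: 0.114% + 17.86% + 4.1% = 22.074%.
Rounded: 22.07%.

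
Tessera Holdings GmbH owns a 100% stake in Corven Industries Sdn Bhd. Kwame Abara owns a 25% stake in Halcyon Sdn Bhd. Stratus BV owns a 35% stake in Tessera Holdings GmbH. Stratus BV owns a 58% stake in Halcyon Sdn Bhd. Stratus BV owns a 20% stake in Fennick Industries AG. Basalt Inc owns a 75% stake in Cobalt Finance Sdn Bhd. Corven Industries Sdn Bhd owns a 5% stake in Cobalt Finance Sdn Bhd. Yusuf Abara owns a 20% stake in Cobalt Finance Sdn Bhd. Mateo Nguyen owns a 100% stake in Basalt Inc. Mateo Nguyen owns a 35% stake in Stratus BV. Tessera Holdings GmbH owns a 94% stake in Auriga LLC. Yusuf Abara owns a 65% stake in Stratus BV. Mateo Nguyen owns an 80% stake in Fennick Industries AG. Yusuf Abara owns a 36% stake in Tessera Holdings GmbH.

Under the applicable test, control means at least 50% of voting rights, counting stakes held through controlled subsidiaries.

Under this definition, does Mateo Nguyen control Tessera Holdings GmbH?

Mateo holds 100% of Basalt, so Mateo controls Basalt.
Basalt holds 75% of Cobalt, so Mateo controls Cobalt.
Mateo holds 80% of Fennick, so Mateo controls Fennick.
Neither Mateo nor any entity Mateo controls holds any voting interest in Tessera.
So Mateo does not control Tessera.

No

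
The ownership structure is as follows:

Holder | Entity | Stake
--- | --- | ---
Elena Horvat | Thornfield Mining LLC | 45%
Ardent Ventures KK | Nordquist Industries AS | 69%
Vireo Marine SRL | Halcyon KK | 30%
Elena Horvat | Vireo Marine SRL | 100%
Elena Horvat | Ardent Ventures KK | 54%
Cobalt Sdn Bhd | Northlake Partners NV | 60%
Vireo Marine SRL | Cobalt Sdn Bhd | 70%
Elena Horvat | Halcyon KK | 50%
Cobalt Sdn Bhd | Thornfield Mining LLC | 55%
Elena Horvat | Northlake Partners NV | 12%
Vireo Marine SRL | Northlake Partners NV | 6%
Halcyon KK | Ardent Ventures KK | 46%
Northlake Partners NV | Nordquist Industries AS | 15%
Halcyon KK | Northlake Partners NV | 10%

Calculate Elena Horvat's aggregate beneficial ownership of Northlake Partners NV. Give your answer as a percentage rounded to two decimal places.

Elena reaches Northlake along 5 paths.
Via Vireo → Halcyon: 100% × 30% × 10% = 3%.
Via Halcyon: 50% × 10% = 5%.
Via Vireo: 100% × 6% = 6%.
Via Vireo → Cobalt: 100% × 70% × 60% = 42%.
Direct stake: 12% = 12%.
Total: 3% + 5% + 6% + 42% + 12% = 68%.
Rounded: 68.00%.

68.00%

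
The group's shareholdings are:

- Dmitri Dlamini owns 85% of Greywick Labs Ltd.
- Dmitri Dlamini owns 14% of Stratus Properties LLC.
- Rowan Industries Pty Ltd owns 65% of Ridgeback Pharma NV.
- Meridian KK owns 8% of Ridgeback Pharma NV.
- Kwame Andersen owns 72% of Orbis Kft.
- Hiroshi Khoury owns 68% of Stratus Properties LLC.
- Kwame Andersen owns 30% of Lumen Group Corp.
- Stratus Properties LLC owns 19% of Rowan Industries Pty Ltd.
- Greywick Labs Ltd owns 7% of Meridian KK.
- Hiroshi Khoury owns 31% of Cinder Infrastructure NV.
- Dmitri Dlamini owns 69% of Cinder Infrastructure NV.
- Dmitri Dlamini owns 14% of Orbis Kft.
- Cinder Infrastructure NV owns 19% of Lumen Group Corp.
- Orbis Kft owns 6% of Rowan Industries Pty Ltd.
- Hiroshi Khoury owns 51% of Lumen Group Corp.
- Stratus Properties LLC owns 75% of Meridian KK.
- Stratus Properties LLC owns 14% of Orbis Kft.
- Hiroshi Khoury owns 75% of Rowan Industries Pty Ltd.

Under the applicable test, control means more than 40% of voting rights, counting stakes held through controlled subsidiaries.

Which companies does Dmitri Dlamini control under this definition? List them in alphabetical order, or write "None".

Cinder Infrastructure NV, Greywick Labs Ltd

Dmitri holds 69% of Cinder, so Dmitri controls Cinder.
Dmitri holds 85% of Greywick, so Dmitri controls Greywick.
No other company's threshold is met.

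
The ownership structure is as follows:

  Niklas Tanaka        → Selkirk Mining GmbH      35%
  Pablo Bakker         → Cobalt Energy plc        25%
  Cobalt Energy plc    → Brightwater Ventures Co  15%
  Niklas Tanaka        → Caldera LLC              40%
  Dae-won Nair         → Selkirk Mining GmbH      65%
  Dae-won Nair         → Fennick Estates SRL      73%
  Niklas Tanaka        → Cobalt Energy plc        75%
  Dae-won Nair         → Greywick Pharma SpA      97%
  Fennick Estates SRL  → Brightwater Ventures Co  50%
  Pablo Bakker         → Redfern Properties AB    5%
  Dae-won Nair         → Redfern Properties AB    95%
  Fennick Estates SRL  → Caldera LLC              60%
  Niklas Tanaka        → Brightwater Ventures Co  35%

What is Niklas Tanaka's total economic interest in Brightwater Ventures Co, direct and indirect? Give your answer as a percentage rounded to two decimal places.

Niklas reaches Brightwater along 2 paths.
Via Cobalt: 75% × 15% = 11.25%.
Direct stake: 35% = 35%.
Total: 11.25% + 35% = 46.25%.

46.25%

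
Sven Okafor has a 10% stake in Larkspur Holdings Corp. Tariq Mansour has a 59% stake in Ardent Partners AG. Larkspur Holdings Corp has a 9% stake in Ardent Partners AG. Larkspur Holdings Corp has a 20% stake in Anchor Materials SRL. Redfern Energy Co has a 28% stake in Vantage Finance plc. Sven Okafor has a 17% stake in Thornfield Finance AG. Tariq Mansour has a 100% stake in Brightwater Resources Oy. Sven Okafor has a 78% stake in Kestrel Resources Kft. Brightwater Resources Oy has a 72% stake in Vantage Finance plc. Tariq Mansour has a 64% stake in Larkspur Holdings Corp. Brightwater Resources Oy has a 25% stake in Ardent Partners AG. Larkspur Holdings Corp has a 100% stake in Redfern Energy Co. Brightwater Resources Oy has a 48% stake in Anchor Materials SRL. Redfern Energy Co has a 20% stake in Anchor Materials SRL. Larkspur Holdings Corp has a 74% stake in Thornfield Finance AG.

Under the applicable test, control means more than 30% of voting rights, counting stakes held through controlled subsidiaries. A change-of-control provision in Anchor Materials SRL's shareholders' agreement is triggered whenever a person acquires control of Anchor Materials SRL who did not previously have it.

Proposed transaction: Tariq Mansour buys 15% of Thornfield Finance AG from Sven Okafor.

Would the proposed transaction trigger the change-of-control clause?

The purchase adds only to Tariq's holdings (Sven's stake shrinks), so Tariq is the only person who could newly come to control Anchor.
Tariq holds 64% of Larkspur, so Tariq controls Larkspur.
Tariq holds 100% of Brightwater, so Tariq controls Brightwater.
Larkspur holds 100% of Redfern, so Tariq controls Redfern.
Brightwater and Redfern and Larkspur together hold 48% + 20% + 20% = 88% of Anchor, so Tariq controls Anchor.
So Tariq already controls Anchor before the transaction.
After the purchase, Tariq holds 15% of Thornfield directly, and Sven's stake falls to 2%.
Tariq controlled Anchor already, so this is not a new person acquiring control; every other person's position is unchanged or reduced.
No new person acquires control, so the clause is not triggered.

No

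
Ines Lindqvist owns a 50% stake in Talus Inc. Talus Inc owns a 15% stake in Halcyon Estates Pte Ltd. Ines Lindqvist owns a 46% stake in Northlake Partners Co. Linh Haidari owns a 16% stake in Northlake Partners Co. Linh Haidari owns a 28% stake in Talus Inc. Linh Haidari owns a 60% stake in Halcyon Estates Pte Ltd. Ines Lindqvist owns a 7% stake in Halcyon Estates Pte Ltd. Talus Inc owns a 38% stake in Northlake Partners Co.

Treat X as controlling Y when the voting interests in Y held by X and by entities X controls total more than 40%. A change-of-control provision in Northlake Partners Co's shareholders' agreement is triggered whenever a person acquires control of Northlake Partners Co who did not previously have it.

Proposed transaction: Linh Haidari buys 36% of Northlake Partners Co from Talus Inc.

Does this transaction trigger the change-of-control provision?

Yes

The purchase adds only to Linh's holdings (Talus's stake shrinks), so Linh is the only person who could newly come to control Northlake.
Linh holds 60% of Halcyon, so Linh controls Halcyon.
In Northlake, Linh's side holds only 16%, not > 40%.
So before the transaction, Linh does not control Northlake.
After the purchase, Linh's direct stake in Northlake rises to 16% + 36% = 52%, and Talus's stake falls to 2%.
Linh holds 52% of Northlake, so Linh controls Northlake.
Linh did not control Northlake before and does after, so the clause is triggered.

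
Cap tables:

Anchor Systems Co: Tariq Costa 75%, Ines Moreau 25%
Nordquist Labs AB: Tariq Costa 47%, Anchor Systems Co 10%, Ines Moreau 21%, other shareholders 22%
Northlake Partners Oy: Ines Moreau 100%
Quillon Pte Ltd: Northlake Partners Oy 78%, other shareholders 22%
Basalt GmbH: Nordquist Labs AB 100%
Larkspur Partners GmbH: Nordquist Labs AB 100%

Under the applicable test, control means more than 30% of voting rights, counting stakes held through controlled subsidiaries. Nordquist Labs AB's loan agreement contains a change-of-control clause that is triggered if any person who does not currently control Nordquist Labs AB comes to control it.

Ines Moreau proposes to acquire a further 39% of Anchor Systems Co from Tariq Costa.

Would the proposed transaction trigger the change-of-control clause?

The purchase adds only to Ines's holdings (Tariq's stake shrinks), so Ines is the only person who could newly come to control Nordquist.
Ines holds 100% of Northlake, so Ines controls Northlake.
Northlake holds 78% of Quillon, so Ines controls Quillon.
In Nordquist, Ines's side holds only 21%, not > 30%.
So before the transaction, Ines does not control Nordquist.
After the purchase, Ines's direct stake in Anchor rises to 25% + 39% = 64%, and Tariq's stake falls to 36%.
Ines holds 64% of Anchor, so Ines controls Anchor.
Anchor and Ines together hold 10% + 21% = 31% of Nordquist, so Ines controls Nordquist.
Ines did not control Nordquist before and does after, so the clause is triggered.

Yes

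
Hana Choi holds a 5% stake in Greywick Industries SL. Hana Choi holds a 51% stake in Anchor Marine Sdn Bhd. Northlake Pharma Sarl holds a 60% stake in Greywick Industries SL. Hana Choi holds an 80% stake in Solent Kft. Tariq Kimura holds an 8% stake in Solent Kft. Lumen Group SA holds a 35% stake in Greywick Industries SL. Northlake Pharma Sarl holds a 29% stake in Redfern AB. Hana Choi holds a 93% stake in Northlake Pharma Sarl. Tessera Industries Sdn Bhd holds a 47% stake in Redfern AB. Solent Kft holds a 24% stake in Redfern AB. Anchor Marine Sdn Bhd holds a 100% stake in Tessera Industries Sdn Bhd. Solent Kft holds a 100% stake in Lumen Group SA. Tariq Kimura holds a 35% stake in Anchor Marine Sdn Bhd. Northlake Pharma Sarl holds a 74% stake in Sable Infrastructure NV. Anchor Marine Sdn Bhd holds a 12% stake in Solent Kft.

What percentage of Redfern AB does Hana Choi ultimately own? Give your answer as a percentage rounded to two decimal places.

71.61%

Hana reaches Redfern along 4 paths.
Via Anchor → Tessera: 51% × 100% × 47% = 23.97%.
Via Northlake: 93% × 29% = 26.97%.
Via Solent: 80% × 24% = 19.2%.
Via Anchor → Solent: 51% × 12% × 24% = 1.4688%.
Total: 23.97% + 26.97% + 19.2% + 1.4688% = 71.6088%.
Rounded: 71.61%.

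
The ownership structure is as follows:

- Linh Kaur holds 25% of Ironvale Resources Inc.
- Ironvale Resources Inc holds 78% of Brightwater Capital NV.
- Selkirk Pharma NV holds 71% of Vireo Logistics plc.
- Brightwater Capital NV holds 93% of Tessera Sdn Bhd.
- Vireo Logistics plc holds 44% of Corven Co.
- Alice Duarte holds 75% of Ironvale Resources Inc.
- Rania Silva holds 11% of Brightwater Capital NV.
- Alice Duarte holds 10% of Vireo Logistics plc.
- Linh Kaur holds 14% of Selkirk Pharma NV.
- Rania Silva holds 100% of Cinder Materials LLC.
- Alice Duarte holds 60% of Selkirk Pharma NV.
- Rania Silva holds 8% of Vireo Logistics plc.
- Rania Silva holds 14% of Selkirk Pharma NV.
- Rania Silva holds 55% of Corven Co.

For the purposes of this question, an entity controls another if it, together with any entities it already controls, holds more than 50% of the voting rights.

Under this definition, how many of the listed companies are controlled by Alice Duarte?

Alice holds 60% of Selkirk, so Alice controls Selkirk.
Alice holds 75% of Ironvale, so Alice controls Ironvale.
Selkirk and Alice together hold 71% + 10% = 81% of Vireo, so Alice controls Vireo.
Ironvale holds 78% of Brightwater, so Alice controls Brightwater.
Brightwater holds 93% of Tessera, so Alice controls Tessera.
No other company's threshold is met.
Alice controls 5 companies.

5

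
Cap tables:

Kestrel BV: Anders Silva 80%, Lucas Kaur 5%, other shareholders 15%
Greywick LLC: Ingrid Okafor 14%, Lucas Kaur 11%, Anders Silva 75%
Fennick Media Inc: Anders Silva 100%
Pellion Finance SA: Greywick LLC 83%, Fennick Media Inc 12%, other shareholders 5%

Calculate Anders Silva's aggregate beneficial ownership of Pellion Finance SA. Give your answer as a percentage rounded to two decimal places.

74.25%

Anders reaches Pellion along 2 paths.
Via Greywick: 75% × 83% = 62.25%.
Via Fennick: 100% × 12% = 12%.
Total: 62.25% + 12% = 74.25%.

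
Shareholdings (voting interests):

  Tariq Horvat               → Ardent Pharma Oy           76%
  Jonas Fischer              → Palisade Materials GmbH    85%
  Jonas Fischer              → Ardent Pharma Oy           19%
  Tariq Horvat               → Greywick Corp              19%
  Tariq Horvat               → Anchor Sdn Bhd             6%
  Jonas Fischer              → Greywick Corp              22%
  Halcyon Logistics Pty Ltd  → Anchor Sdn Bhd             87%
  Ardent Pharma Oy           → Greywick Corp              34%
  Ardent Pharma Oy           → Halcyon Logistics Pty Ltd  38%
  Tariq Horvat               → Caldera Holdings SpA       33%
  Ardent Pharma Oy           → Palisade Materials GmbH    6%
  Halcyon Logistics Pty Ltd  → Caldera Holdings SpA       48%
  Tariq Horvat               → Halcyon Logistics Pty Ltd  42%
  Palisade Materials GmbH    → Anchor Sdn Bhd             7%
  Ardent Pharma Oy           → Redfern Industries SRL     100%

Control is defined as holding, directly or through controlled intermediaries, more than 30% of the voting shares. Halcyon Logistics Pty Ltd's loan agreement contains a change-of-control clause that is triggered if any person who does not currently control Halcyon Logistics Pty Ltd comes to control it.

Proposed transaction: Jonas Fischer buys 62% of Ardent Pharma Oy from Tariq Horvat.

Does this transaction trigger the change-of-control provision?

The purchase adds only to Jonas's holdings (Tariq's stake shrinks), so Jonas is the only person who could newly come to control Halcyon.
Jonas holds 85% of Palisade, so Jonas controls Palisade.
Neither Jonas nor any entity Jonas controls holds any voting interest in Halcyon.
So before the transaction, Jonas does not control Halcyon.
After the purchase, Jonas's direct stake in Ardent rises to 19% + 62% = 81%, and Tariq's stake falls to 14%.
Jonas holds 81% of Ardent, so Jonas controls Ardent.
Ardent holds 38% of Halcyon, so Jonas controls Halcyon.
Jonas did not control Halcyon before and does after, so the clause is triggered.

Yes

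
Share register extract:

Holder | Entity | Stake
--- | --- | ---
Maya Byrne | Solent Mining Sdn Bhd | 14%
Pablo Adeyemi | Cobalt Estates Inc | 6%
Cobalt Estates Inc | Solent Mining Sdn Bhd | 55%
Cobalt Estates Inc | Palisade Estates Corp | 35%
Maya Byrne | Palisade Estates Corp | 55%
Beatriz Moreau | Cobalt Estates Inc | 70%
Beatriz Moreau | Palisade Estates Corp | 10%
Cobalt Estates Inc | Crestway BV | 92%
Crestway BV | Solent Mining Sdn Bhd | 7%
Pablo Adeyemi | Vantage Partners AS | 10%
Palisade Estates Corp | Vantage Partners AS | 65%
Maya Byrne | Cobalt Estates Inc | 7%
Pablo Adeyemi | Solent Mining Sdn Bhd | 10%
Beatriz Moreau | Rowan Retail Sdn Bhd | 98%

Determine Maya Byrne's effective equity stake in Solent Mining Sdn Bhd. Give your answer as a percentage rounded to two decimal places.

Maya reaches Solent along 3 paths.
Direct stake: 14% = 14%.
Via Cobalt: 7% × 55% = 3.85%.
Via Cobalt → Crestway: 7% × 92% × 7% = 0.4508%.
Total: 14% + 3.85% + 0.4508% = 18.3008%.
Rounded: 18.30%.

18.30%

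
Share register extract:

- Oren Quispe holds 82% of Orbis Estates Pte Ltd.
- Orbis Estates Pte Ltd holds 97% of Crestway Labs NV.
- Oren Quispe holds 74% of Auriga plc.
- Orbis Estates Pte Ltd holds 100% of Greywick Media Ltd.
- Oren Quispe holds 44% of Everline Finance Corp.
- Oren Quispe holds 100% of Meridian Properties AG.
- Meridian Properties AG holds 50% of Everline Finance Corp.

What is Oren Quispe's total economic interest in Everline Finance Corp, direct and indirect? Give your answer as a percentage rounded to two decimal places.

Oren reaches Everline along 2 paths.
Via Meridian: 100% × 50% = 50%.
Direct stake: 44% = 44%.
Total: 50% + 44% = 94%.
Rounded: 94.00%.

94.00%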